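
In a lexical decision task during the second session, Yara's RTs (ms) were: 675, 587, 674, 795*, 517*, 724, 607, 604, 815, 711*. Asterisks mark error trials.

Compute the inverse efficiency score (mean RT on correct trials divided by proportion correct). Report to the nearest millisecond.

956 ms

Correct trials (n=7): 675, 587, 674, 724, 607, 604, 815
Mean correct RT = 4686/7 = 669.4286 ms
Proportion correct = 7/10
IES = 669.4286 / (7/10) = 956.327 ms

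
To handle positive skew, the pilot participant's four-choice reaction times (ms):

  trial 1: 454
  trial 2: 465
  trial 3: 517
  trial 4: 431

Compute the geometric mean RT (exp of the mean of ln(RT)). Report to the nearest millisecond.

466 ms

ln(RT): 6.1181, 6.1420, 6.2480, 6.0661
Mean ln(RT) = 24.5743/4 = 6.14357
Geometric mean = exp(6.14357) = 465.71 ms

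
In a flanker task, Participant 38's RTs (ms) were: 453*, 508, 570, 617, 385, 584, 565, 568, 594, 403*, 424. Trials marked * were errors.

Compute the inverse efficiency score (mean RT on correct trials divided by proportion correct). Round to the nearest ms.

Correct trials (n=9): 508, 570, 617, 385, 584, 565, 568, 594, 424
Mean correct RT = 4815/9 = 535.0000 ms
Proportion correct = 9/11
IES = 535.0000 / (9/11) = 653.889 ms

654 ms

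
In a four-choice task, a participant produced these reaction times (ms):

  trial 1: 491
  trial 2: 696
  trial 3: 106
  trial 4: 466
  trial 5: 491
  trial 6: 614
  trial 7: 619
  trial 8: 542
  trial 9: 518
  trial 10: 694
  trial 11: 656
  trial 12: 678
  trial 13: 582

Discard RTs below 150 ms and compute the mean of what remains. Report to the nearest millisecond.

Excluded: 106
Retained (n=12): Σ = 7047
Mean = 7047/12 = 587.2500

587 ms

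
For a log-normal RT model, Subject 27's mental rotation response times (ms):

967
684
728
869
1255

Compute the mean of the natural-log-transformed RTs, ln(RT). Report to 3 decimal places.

ln(RT): 6.8742, 6.5280, 6.5903, 6.7673, 7.1349
Σ ln(RT) = 33.8947
Mean = 33.8947/5 = 6.77894

6.779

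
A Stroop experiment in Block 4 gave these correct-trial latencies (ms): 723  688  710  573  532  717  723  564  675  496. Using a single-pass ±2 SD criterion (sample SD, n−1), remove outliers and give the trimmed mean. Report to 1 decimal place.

640.1 ms

n = 10, ΣRT = 6401, M = 640.100
Σ(x−M)² = 70800.90; s = √(70800.90/9) = 88.695
Cutoffs: 640.100 ± 2·88.695 → [462.7, 817.5]
No RTs fall outside the cutoffs; all 10 retained. Mean = 6401/10 = 640.100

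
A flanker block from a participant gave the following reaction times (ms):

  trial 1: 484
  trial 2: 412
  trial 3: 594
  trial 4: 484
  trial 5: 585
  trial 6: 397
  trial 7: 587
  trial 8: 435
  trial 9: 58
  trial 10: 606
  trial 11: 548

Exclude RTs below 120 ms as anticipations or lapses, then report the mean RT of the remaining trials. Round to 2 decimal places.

Excluded: 58
Retained (n=10): Σ = 5132
Mean = 5132/10 = 513.2000

513.20 ms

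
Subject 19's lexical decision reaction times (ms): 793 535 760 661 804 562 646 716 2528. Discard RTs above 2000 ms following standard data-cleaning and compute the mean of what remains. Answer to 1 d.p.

Excluded: 2528
Retained (n=8): Σ = 5477
Mean = 5477/8 = 684.6250

684.6 ms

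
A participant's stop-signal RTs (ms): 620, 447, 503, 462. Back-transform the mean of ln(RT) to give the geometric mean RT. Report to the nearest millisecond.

504 ms

ln(RT): 6.4297, 6.1026, 6.2206, 6.1356
Mean ln(RT) = 24.8884/4 = 6.22211
Geometric mean = exp(6.22211) = 503.76 ms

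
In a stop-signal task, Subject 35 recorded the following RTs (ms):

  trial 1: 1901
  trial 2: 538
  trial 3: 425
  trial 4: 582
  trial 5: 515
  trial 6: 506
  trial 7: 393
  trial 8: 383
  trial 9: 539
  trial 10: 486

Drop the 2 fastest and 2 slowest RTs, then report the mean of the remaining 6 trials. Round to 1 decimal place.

Sorted: 383, 393, 425, 486, 506, 515, 538, 539, 582, 1901
Drop lowest 2 (383, 393) and highest 2 (582, 1901)
Remaining (n=6): Σ = 3009, mean = 3009/6 = 501.500

501.5 ms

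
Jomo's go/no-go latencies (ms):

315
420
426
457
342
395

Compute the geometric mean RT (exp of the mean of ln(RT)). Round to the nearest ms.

ln(RT): 5.7526, 6.0403, 6.0544, 6.1247, 5.8348, 5.9789
Mean ln(RT) = 35.7856/6 = 5.96427
Geometric mean = exp(5.96427) = 389.27 ms

389 ms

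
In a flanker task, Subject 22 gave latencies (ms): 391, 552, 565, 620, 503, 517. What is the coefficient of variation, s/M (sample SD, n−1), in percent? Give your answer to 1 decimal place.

n = 6, Σ = 3148, M = 524.6667
Σ(x−M)² = 29857.333; s = √(29857.333/5) = 77.2753
CV = 77.2753 / 524.6667 = 0.14728 = 14.728%

14.7%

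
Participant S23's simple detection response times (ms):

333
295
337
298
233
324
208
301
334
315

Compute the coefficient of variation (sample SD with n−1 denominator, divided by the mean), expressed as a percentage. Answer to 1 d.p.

14.7%

n = 10, Σ = 2978, M = 297.8000
Σ(x−M)² = 17349.600; s = √(17349.600/9) = 43.9060
CV = 43.9060 / 297.8000 = 0.14743 = 14.743%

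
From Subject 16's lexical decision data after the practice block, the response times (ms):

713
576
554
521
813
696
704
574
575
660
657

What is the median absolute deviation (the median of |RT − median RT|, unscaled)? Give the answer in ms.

Sorted: 521, 554, 574, 575, 576, 657, 660, 696, 704, 713, 813 → median = 657
|x − 657|: 56, 81, 103, 136, 156, 39, 47, 83, 82, 3, 0
Sorted deviations: 0, 3, 39, 47, 56, 81, 82, 83, 103, 136, 156 → MAD = 81

81 ms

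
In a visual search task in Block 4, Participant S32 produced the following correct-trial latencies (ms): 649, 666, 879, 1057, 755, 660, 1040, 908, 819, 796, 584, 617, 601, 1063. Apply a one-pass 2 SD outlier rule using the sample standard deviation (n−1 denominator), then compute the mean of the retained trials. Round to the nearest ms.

n = 14, ΣRT = 11094, M = 792.429
Σ(x−M)² = 392425.43; s = √(392425.43/13) = 173.743
Cutoffs: 792.429 ± 2·173.743 → [444.9, 1139.9]
No RTs fall outside the cutoffs; all 14 retained. Mean = 11094/14 = 792.429

792 ms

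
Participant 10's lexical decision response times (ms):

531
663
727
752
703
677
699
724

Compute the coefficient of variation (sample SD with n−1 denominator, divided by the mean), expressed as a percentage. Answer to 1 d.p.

n = 8, Σ = 5476, M = 684.5000
Σ(x−M)² = 32556.000; s = √(32556.000/7) = 68.1972
CV = 68.1972 / 684.5000 = 0.09963 = 9.963%

10.0%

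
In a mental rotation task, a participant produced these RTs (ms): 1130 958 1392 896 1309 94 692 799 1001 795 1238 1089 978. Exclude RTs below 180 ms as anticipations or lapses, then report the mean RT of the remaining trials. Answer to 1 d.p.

1023.1 ms

Excluded: 94
Retained (n=12): Σ = 12277
Mean = 12277/12 = 1023.0833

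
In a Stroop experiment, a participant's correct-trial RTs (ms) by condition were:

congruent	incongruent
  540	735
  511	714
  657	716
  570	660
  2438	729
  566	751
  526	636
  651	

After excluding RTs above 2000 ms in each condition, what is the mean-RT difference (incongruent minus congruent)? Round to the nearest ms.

131 ms

congruent: exclude 2438
M(congruent) = 4021/7 = 574.429
M(incongruent) = 4941/7 = 705.857
Difference = 705.857 − 574.429 = 131.429 ms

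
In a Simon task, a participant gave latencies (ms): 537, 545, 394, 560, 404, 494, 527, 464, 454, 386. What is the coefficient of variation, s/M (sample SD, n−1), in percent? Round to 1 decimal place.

n = 10, Σ = 4765, M = 476.5000
Σ(x−M)² = 39096.500; s = √(39096.500/9) = 65.9094
CV = 65.9094 / 476.5000 = 0.13832 = 13.832%

13.8%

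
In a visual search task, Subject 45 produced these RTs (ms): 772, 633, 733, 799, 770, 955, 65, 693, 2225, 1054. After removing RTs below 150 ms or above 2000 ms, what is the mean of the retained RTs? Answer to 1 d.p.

801.1 ms

Excluded: 65, 2225
Retained (n=8): Σ = 6409
Mean = 6409/8 = 801.1250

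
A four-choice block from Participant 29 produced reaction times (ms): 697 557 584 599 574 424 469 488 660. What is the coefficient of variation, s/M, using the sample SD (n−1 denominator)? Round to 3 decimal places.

0.158

n = 9, Σ = 5052, M = 561.3333
Σ(x−M)² = 63016.000; s = √(63016.000/8) = 88.7525
CV = 88.7525 / 561.3333 = 0.15811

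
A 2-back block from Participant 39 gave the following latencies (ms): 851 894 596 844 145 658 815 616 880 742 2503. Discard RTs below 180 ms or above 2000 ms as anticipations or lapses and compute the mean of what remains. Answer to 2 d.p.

766.22 ms

Excluded: 145, 2503
Retained (n=9): Σ = 6896
Mean = 6896/9 = 766.2222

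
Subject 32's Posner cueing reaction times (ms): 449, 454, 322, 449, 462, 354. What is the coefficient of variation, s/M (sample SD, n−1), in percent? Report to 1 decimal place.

n = 6, Σ = 2490, M = 415.0000
Σ(x−M)² = 18412.000; s = √(18412.000/5) = 60.6828
CV = 60.6828 / 415.0000 = 0.14622 = 14.622%

14.6%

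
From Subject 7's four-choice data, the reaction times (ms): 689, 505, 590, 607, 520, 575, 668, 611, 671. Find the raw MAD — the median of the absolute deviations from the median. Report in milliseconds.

61 ms

Sorted: 505, 520, 575, 590, 607, 611, 668, 671, 689 → median = 607
|x − 607|: 82, 102, 17, 0, 87, 32, 61, 4, 64
Sorted deviations: 0, 4, 17, 32, 61, 64, 82, 87, 102 → MAD = 61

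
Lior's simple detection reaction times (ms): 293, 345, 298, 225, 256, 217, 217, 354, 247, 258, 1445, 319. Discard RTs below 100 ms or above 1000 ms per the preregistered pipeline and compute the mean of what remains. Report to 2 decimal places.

Excluded: 1445
Retained (n=11): Σ = 3029
Mean = 3029/11 = 275.3636

275.36 ms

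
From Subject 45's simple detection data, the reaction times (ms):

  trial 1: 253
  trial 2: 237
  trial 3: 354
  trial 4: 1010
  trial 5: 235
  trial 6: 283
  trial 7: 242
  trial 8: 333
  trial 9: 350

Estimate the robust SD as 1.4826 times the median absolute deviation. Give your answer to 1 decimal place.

Sorted: 235, 237, 242, 253, 283, 333, 350, 354, 1010 → median = 283
|x − 283| sorted: 0, 30, 41, 46, 48, 50, 67, 71, 727 → MAD = 48
Robust SD ≈ 1.4826 × 48 = 71.165

71.2 ms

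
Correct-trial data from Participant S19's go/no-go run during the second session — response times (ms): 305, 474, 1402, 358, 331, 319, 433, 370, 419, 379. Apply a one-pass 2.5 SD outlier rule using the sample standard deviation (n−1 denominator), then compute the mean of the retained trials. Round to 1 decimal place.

n = 10, ΣRT = 4790, M = 479.000
Σ(x−M)² = 971972.00; s = √(971972.00/9) = 328.629
Cutoffs: 479.000 ± 2.5·328.629 → [-342.6, 1300.6]
Outside: 1402 → excluded.
Retained (n=9): Σ = 3388, mean = 3388/9 = 376.444

376.4 ms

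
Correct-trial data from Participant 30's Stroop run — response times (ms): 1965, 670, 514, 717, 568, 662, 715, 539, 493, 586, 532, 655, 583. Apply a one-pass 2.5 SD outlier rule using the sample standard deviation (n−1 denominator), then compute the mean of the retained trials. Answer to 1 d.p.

602.8 ms

n = 13, ΣRT = 9199, M = 707.615
Σ(x−M)² = 1780053.08; s = √(1780053.08/12) = 385.146
Cutoffs: 707.615 ± 2.5·385.146 → [-255.3, 1670.5]
Outside: 1965 → excluded.
Retained (n=12): Σ = 7234, mean = 7234/12 = 602.833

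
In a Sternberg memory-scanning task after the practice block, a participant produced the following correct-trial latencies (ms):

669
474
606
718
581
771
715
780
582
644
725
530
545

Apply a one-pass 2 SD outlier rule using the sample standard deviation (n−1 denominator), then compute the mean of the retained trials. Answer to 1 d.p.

n = 13, ΣRT = 8340, M = 641.538
Σ(x−M)² = 113203.23; s = √(113203.23/12) = 97.127
Cutoffs: 641.538 ± 2·97.127 → [447.3, 835.8]
No RTs fall outside the cutoffs; all 13 retained. Mean = 8340/13 = 641.538

641.5 ms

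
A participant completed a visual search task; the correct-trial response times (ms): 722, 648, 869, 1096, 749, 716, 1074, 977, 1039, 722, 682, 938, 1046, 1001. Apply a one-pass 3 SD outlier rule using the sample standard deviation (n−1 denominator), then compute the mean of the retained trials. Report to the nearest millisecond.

n = 14, ΣRT = 12279, M = 877.071
Σ(x−M)² = 351556.93; s = √(351556.93/13) = 164.447
Cutoffs: 877.071 ± 3·164.447 → [383.7, 1370.4]
No RTs fall outside the cutoffs; all 14 retained. Mean = 12279/14 = 877.071

877 ms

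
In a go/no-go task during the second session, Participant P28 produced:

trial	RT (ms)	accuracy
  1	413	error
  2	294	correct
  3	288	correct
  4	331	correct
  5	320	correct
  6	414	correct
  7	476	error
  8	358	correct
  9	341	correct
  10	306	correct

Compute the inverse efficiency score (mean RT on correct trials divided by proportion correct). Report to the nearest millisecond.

Correct trials (n=8): 294, 288, 331, 320, 414, 358, 341, 306
Mean correct RT = 2652/8 = 331.5000 ms
Proportion correct = 8/10
IES = 331.5000 / (8/10) = 414.375 ms

414 ms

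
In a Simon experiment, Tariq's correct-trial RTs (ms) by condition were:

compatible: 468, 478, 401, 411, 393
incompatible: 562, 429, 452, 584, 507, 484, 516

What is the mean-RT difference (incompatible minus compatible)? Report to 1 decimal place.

M(compatible) = 2151/5 = 430.200
M(incompatible) = 3534/7 = 504.857
Difference = 504.857 − 430.200 = 74.657 ms

74.7 ms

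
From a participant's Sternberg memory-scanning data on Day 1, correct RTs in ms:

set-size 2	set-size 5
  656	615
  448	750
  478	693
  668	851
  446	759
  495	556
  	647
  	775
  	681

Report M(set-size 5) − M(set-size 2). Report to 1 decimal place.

M(set-size 2) = 3191/6 = 531.833
M(set-size 5) = 6327/9 = 703.000
Difference = 703.000 − 531.833 = 171.167 ms

171.2 ms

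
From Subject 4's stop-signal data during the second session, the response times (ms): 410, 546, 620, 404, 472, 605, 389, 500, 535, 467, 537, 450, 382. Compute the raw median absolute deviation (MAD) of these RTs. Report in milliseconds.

65 ms

Sorted: 382, 389, 404, 410, 450, 467, 472, 500, 535, 537, 546, 605, 620 → median = 472
|x − 472|: 62, 74, 148, 68, 0, 133, 83, 28, 63, 5, 65, 22, 90
Sorted deviations: 0, 5, 22, 28, 62, 63, 65, 68, 74, 83, 90, 133, 148 → MAD = 65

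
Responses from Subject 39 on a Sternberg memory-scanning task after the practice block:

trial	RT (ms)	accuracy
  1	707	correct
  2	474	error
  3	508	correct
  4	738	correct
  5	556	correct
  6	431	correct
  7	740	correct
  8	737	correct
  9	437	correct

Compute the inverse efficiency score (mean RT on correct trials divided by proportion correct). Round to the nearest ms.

Correct trials (n=8): 707, 508, 738, 556, 431, 740, 737, 437
Mean correct RT = 4854/8 = 606.7500 ms
Proportion correct = 8/9
IES = 606.7500 / (8/9) = 682.594 ms

683 ms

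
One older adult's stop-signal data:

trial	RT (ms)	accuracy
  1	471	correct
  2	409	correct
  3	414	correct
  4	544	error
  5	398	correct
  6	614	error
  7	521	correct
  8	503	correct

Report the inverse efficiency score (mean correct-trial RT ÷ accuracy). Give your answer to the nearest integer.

604 ms

Correct trials (n=6): 471, 409, 414, 398, 521, 503
Mean correct RT = 2716/6 = 452.6667 ms
Proportion correct = 6/8
IES = 452.6667 / (6/8) = 603.556 ms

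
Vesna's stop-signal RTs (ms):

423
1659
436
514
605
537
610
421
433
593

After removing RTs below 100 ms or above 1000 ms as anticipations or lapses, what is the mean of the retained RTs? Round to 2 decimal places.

508.00 ms

Excluded: 1659
Retained (n=9): Σ = 4572
Mean = 4572/9 = 508.0000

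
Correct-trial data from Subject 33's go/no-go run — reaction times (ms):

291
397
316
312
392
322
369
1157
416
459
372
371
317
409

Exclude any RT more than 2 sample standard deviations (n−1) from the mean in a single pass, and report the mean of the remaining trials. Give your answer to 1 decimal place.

n = 14, ΣRT = 5900, M = 421.429
Σ(x−M)² = 612751.43; s = √(612751.43/13) = 217.105
Cutoffs: 421.429 ± 2·217.105 → [-12.8, 855.6]
Outside: 1157 → excluded.
Retained (n=13): Σ = 4743, mean = 4743/13 = 364.846

364.8 ms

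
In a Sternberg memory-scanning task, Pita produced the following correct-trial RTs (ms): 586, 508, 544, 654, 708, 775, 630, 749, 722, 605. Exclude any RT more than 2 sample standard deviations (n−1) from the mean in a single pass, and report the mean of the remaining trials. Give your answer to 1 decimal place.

648.1 ms

n = 10, ΣRT = 6481, M = 648.100
Σ(x−M)² = 71874.90; s = √(71874.90/9) = 89.365
Cutoffs: 648.100 ± 2·89.365 → [469.4, 826.8]
No RTs fall outside the cutoffs; all 10 retained. Mean = 6481/10 = 648.100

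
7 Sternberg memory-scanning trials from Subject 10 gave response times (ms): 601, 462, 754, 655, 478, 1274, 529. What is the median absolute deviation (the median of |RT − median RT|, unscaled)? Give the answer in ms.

Sorted: 462, 478, 529, 601, 655, 754, 1274 → median = 601
|x − 601|: 0, 139, 153, 54, 123, 673, 72
Sorted deviations: 0, 54, 72, 123, 139, 153, 673 → MAD = 123

123 ms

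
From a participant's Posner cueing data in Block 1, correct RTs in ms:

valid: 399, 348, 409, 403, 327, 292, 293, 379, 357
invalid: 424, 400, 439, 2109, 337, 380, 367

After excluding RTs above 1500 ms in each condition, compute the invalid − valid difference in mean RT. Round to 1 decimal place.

34.8 ms

invalid: exclude 2109
M(valid) = 3207/9 = 356.333
M(invalid) = 2347/6 = 391.167
Difference = 391.167 − 356.333 = 34.833 ms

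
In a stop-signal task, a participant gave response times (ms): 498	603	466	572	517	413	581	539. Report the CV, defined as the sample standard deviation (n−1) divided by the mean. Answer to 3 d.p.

0.122

n = 8, Σ = 4189, M = 523.6250
Σ(x−M)² = 28427.875; s = √(28427.875/7) = 63.7270
CV = 63.7270 / 523.6250 = 0.12170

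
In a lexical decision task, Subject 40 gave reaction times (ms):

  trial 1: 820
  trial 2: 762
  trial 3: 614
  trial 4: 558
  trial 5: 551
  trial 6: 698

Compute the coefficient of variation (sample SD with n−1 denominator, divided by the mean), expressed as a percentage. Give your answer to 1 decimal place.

16.6%

n = 6, Σ = 4003, M = 667.1667
Σ(x−M)² = 61540.833; s = √(61540.833/5) = 110.9422
CV = 110.9422 / 667.1667 = 0.16629 = 16.629%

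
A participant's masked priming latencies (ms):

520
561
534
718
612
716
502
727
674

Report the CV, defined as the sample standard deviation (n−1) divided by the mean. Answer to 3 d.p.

n = 9, Σ = 5564, M = 618.2222
Σ(x−M)² = 68021.556; s = √(68021.556/8) = 92.2101
CV = 92.2101 / 618.2222 = 0.14915

0.149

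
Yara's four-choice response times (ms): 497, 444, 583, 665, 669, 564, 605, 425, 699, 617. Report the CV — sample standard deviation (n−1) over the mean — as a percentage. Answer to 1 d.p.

16.4%

n = 10, Σ = 5768, M = 576.8000
Σ(x−M)² = 80873.600; s = √(80873.600/9) = 94.7943
CV = 94.7943 / 576.8000 = 0.16435 = 16.435%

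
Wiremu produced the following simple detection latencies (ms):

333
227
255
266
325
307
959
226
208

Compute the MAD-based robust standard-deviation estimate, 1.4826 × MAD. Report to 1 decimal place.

Sorted: 208, 226, 227, 255, 266, 307, 325, 333, 959 → median = 266
|x − 266| sorted: 0, 11, 39, 40, 41, 58, 59, 67, 693 → MAD = 41
Robust SD ≈ 1.4826 × 41 = 60.787

60.8 ms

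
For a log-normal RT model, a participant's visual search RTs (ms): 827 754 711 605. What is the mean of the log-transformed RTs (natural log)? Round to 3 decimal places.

ln(RT): 6.7178, 6.6254, 6.5667, 6.4052
Σ ln(RT) = 26.3151
Mean = 26.3151/4 = 6.57877

6.579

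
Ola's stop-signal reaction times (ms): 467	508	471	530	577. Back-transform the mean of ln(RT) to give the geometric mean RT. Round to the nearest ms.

ln(RT): 6.1463, 6.2305, 6.1549, 6.2729, 6.3578
Mean ln(RT) = 31.1624/5 = 6.23248
Geometric mean = exp(6.23248) = 509.02 ms

509 ms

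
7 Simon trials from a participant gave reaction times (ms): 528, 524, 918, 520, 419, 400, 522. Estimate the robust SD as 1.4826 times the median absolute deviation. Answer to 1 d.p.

8.9 ms

Sorted: 400, 419, 520, 522, 524, 528, 918 → median = 522
|x − 522| sorted: 0, 2, 2, 6, 103, 122, 396 → MAD = 6
Robust SD ≈ 1.4826 × 6 = 8.896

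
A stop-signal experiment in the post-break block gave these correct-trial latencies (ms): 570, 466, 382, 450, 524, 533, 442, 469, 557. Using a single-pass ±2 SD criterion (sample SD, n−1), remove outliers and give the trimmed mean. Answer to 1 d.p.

488.1 ms

n = 9, ΣRT = 4393, M = 488.111
Σ(x−M)² = 30446.89; s = √(30446.89/8) = 61.692
Cutoffs: 488.111 ± 2·61.692 → [364.7, 611.5]
No RTs fall outside the cutoffs; all 9 retained. Mean = 4393/9 = 488.111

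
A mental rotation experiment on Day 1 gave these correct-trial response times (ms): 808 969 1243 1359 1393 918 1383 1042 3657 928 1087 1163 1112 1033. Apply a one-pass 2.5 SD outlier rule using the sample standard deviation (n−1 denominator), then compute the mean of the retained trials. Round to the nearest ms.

n = 14, ΣRT = 18095, M = 1292.500
Σ(x−M)² = 6450197.50; s = √(6450197.50/13) = 704.393
Cutoffs: 1292.500 ± 2.5·704.393 → [-468.5, 3053.5]
Outside: 3657 → excluded.
Retained (n=13): Σ = 14438, mean = 14438/13 = 1110.615

1111 ms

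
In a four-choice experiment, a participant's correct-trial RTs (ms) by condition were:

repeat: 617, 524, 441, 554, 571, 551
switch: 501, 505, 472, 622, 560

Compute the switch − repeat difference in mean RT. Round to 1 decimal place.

-11.0 ms

M(repeat) = 3258/6 = 543.000
M(switch) = 2660/5 = 532.000
Difference = 532.000 − 543.000 = -11.000 ms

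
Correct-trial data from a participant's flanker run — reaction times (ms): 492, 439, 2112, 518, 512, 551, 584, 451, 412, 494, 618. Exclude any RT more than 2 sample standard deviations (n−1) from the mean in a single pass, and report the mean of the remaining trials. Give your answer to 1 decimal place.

507.1 ms

n = 11, ΣRT = 7183, M = 653.000
Σ(x−M)² = 2379060.00; s = √(2379060.00/10) = 487.756
Cutoffs: 653.000 ± 2·487.756 → [-322.5, 1628.5]
Outside: 2112 → excluded.
Retained (n=10): Σ = 5071, mean = 5071/10 = 507.100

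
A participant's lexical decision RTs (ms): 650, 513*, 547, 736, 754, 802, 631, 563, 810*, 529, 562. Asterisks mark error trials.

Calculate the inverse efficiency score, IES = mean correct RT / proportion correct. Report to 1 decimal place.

Correct trials (n=9): 650, 547, 736, 754, 802, 631, 563, 529, 562
Mean correct RT = 5774/9 = 641.5556 ms
Proportion correct = 9/11
IES = 641.5556 / (9/11) = 784.123 ms

784.1 ms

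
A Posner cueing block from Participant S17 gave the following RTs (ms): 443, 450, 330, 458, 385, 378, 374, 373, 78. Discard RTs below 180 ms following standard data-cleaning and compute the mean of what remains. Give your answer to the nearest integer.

Excluded: 78
Retained (n=8): Σ = 3191
Mean = 3191/8 = 398.8750

399 ms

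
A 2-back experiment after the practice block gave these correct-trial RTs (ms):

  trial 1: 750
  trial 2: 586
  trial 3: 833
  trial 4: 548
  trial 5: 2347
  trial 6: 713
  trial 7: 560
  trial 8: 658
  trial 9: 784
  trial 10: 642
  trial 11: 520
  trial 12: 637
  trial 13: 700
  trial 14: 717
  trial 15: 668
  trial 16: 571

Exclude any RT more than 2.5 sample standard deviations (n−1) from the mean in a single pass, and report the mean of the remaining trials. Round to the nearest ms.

659 ms

n = 16, ΣRT = 12234, M = 764.625
Σ(x−M)² = 2788351.75; s = √(2788351.75/15) = 431.150
Cutoffs: 764.625 ± 2.5·431.150 → [-313.2, 1842.5]
Outside: 2347 → excluded.
Retained (n=15): Σ = 9887, mean = 9887/15 = 659.133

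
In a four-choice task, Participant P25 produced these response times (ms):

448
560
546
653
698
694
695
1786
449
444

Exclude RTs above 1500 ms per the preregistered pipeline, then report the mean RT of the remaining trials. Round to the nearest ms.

576 ms

Excluded: 1786
Retained (n=9): Σ = 5187
Mean = 5187/9 = 576.3333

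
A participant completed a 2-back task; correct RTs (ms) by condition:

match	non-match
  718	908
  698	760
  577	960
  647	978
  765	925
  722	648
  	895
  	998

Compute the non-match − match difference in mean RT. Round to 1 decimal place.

196.2 ms

M(match) = 4127/6 = 687.833
M(non-match) = 7072/8 = 884.000
Difference = 884.000 − 687.833 = 196.167 ms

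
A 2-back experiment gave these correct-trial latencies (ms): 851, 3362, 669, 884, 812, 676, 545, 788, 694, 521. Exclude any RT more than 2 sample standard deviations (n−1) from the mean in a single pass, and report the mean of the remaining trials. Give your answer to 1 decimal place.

715.6 ms

n = 10, ΣRT = 9802, M = 980.200
Σ(x−M)² = 6435707.60; s = √(6435707.60/9) = 845.623
Cutoffs: 980.200 ± 2·845.623 → [-711.0, 2671.4]
Outside: 3362 → excluded.
Retained (n=9): Σ = 6440, mean = 6440/9 = 715.556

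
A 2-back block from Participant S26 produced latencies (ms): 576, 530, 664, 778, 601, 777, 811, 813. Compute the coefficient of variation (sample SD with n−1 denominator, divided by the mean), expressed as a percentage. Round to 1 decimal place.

n = 8, Σ = 5550, M = 693.7500
Σ(x−M)² = 92163.500; s = √(92163.500/7) = 114.7441
CV = 114.7441 / 693.7500 = 0.16540 = 16.540%

16.5%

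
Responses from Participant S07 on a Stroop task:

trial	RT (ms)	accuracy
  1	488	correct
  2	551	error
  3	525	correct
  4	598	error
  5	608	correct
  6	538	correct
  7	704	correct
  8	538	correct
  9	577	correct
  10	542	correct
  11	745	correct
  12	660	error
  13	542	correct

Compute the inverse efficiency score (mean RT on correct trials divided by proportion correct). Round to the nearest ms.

755 ms

Correct trials (n=10): 488, 525, 608, 538, 704, 538, 577, 542, 745, 542
Mean correct RT = 5807/10 = 580.7000 ms
Proportion correct = 10/13
IES = 580.7000 / (10/13) = 754.910 ms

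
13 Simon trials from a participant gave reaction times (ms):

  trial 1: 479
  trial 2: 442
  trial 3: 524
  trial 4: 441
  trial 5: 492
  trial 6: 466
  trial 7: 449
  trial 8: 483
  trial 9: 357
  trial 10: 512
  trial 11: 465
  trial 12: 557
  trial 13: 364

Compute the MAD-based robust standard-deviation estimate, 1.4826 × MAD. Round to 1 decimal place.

Sorted: 357, 364, 441, 442, 449, 465, 466, 479, 483, 492, 512, 524, 557 → median = 466
|x − 466| sorted: 0, 1, 13, 17, 17, 24, 25, 26, 46, 58, 91, 102, 109 → MAD = 25
Robust SD ≈ 1.4826 × 25 = 37.065

37.1 ms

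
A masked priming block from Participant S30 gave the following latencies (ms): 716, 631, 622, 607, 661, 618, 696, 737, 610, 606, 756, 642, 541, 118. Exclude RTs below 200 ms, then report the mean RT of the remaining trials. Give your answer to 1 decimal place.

Excluded: 118
Retained (n=13): Σ = 8443
Mean = 8443/13 = 649.4615

649.5 ms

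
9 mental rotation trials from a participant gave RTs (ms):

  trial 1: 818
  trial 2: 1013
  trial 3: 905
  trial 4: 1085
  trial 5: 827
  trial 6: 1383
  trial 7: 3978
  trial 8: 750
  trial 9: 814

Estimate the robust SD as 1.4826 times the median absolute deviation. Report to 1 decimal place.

Sorted: 750, 814, 818, 827, 905, 1013, 1085, 1383, 3978 → median = 905
|x − 905| sorted: 0, 78, 87, 91, 108, 155, 180, 478, 3073 → MAD = 108
Robust SD ≈ 1.4826 × 108 = 160.121

160.1 ms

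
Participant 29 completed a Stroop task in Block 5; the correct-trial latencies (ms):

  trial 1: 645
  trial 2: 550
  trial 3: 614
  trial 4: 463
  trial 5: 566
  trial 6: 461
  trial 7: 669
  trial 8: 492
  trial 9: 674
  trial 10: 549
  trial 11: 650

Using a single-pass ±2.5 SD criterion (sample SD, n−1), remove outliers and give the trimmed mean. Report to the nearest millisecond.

576 ms

n = 11, ΣRT = 6333, M = 575.727
Σ(x−M)² = 64488.18; s = √(64488.18/10) = 80.305
Cutoffs: 575.727 ± 2.5·80.305 → [375.0, 776.5]
No RTs fall outside the cutoffs; all 11 retained. Mean = 6333/11 = 575.727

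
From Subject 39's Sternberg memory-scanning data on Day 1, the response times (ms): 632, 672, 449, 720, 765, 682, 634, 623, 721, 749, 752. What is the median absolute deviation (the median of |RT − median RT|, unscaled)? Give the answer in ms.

50 ms

Sorted: 449, 623, 632, 634, 672, 682, 720, 721, 749, 752, 765 → median = 682
|x − 682|: 50, 10, 233, 38, 83, 0, 48, 59, 39, 67, 70
Sorted deviations: 0, 10, 38, 39, 48, 50, 59, 67, 70, 83, 233 → MAD = 50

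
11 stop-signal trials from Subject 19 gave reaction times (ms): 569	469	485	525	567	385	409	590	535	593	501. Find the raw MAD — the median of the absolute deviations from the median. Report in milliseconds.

44 ms

Sorted: 385, 409, 469, 485, 501, 525, 535, 567, 569, 590, 593 → median = 525
|x − 525|: 44, 56, 40, 0, 42, 140, 116, 65, 10, 68, 24
Sorted deviations: 0, 10, 24, 40, 42, 44, 56, 65, 68, 116, 140 → MAD = 44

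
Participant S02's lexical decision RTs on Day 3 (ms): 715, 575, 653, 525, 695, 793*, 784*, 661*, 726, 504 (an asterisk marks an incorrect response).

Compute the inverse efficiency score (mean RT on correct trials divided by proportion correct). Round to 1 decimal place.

896.5 ms

Correct trials (n=7): 715, 575, 653, 525, 695, 726, 504
Mean correct RT = 4393/7 = 627.5714 ms
Proportion correct = 7/10
IES = 627.5714 / (7/10) = 896.531 ms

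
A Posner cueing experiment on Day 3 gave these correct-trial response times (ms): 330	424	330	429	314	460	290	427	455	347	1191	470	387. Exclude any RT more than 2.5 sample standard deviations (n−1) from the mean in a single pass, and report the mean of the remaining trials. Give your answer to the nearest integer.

389 ms

n = 13, ΣRT = 5854, M = 450.308
Σ(x−M)² = 638724.77; s = √(638724.77/12) = 230.710
Cutoffs: 450.308 ± 2.5·230.710 → [-126.5, 1027.1]
Outside: 1191 → excluded.
Retained (n=12): Σ = 4663, mean = 4663/12 = 388.583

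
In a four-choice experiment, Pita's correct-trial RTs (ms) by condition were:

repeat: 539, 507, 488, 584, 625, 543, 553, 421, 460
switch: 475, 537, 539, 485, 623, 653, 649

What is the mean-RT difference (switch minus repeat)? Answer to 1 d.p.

M(repeat) = 4720/9 = 524.444
M(switch) = 3961/7 = 565.857
Difference = 565.857 − 524.444 = 41.413 ms

41.4 ms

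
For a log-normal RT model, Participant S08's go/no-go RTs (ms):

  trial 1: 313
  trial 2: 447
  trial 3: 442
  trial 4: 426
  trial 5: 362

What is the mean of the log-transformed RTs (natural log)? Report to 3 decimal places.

ln(RT): 5.7462, 6.1026, 6.0913, 6.0544, 5.8916
Σ ln(RT) = 29.8862
Mean = 29.8862/5 = 5.97723

5.977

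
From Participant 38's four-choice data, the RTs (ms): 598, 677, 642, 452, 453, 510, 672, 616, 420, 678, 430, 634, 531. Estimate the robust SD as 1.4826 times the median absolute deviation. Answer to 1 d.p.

Sorted: 420, 430, 452, 453, 510, 531, 598, 616, 634, 642, 672, 677, 678 → median = 598
|x − 598| sorted: 0, 18, 36, 44, 67, 74, 79, 80, 88, 145, 146, 168, 178 → MAD = 79
Robust SD ≈ 1.4826 × 79 = 117.125

117.1 ms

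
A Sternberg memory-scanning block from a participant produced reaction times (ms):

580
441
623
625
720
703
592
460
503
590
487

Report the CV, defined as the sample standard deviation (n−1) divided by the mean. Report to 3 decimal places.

0.162

n = 11, Σ = 6324, M = 574.9091
Σ(x−M)² = 86860.909; s = √(86860.909/10) = 93.1992
CV = 93.1992 / 574.9091 = 0.16211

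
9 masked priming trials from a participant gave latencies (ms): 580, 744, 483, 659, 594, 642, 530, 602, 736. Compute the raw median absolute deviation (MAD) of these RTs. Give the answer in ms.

57 ms

Sorted: 483, 530, 580, 594, 602, 642, 659, 736, 744 → median = 602
|x − 602|: 22, 142, 119, 57, 8, 40, 72, 0, 134
Sorted deviations: 0, 8, 22, 40, 57, 72, 119, 134, 142 → MAD = 57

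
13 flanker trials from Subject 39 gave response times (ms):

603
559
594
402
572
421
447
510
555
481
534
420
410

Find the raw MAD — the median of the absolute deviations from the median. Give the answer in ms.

63 ms

Sorted: 402, 410, 420, 421, 447, 481, 510, 534, 555, 559, 572, 594, 603 → median = 510
|x − 510|: 93, 49, 84, 108, 62, 89, 63, 0, 45, 29, 24, 90, 100
Sorted deviations: 0, 24, 29, 45, 49, 62, 63, 84, 89, 90, 93, 100, 108 → MAD = 63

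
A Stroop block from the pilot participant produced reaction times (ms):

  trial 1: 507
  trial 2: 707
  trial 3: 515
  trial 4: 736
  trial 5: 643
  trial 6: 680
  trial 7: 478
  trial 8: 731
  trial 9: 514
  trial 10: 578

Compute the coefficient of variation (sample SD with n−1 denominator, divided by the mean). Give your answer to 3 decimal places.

n = 10, Σ = 6089, M = 608.9000
Σ(x−M)² = 93200.900; s = √(93200.900/9) = 101.7627
CV = 101.7627 / 608.9000 = 0.16713

0.167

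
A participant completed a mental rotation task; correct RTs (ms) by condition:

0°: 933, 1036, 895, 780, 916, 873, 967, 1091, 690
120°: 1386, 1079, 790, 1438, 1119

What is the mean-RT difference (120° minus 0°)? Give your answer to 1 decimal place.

253.4 ms

M(0°) = 8181/9 = 909.000
M(120°) = 5812/5 = 1162.400
Difference = 1162.400 − 909.000 = 253.400 ms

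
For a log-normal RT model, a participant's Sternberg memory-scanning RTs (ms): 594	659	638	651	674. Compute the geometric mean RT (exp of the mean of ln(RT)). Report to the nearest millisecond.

ln(RT): 6.3869, 6.4907, 6.4583, 6.4785, 6.5132
Mean ln(RT) = 32.3277/5 = 6.46554
Geometric mean = exp(6.46554) = 642.61 ms

643 ms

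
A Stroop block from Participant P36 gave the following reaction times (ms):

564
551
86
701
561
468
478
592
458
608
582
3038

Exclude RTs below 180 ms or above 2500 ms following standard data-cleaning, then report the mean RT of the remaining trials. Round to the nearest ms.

556 ms

Excluded: 86, 3038
Retained (n=10): Σ = 5563
Mean = 5563/10 = 556.3000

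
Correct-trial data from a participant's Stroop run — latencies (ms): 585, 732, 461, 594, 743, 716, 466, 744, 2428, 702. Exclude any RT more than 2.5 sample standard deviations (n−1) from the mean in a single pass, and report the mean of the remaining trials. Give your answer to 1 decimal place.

638.1 ms

n = 10, ΣRT = 8171, M = 817.100
Σ(x−M)² = 2990266.90; s = √(2990266.90/9) = 576.413
Cutoffs: 817.100 ± 2.5·576.413 → [-623.9, 2258.1]
Outside: 2428 → excluded.
Retained (n=9): Σ = 5743, mean = 5743/9 = 638.111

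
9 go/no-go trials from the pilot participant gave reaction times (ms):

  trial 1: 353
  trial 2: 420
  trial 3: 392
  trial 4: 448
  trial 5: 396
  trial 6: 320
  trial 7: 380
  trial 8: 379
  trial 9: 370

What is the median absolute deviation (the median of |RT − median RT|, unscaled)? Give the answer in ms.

Sorted: 320, 353, 370, 379, 380, 392, 396, 420, 448 → median = 380
|x − 380|: 27, 40, 12, 68, 16, 60, 0, 1, 10
Sorted deviations: 0, 1, 10, 12, 16, 27, 40, 60, 68 → MAD = 16

16 ms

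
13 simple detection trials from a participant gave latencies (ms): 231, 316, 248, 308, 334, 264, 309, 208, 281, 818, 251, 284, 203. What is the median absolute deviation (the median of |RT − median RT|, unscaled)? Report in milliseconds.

33 ms

Sorted: 203, 208, 231, 248, 251, 264, 281, 284, 308, 309, 316, 334, 818 → median = 281
|x − 281|: 50, 35, 33, 27, 53, 17, 28, 73, 0, 537, 30, 3, 78
Sorted deviations: 0, 3, 17, 27, 28, 30, 33, 35, 50, 53, 73, 78, 537 → MAD = 33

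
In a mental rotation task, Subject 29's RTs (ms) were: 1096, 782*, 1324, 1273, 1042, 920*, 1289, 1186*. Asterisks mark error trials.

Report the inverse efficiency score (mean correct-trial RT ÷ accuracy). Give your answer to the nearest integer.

Correct trials (n=5): 1096, 1324, 1273, 1042, 1289
Mean correct RT = 6024/5 = 1204.8000 ms
Proportion correct = 5/8
IES = 1204.8000 / (5/8) = 1927.680 ms

1928 ms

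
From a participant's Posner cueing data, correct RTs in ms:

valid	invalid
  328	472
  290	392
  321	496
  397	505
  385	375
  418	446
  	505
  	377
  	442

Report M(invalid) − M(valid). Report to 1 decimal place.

M(valid) = 2139/6 = 356.500
M(invalid) = 4010/9 = 445.556
Difference = 445.556 − 356.500 = 89.056 ms

89.1 ms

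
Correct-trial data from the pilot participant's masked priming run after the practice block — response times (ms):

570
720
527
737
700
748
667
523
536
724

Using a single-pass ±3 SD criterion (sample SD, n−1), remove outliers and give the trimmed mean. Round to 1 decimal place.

n = 10, ΣRT = 6452, M = 645.200
Σ(x−M)² = 80761.60; s = √(80761.60/9) = 94.729
Cutoffs: 645.200 ± 3·94.729 → [361.0, 929.4]
No RTs fall outside the cutoffs; all 10 retained. Mean = 6452/10 = 645.200

645.2 ms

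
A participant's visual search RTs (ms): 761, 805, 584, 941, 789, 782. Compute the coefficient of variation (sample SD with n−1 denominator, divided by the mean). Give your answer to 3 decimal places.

0.147

n = 6, Σ = 4662, M = 777.0000
Σ(x−M)² = 65354.000; s = √(65354.000/5) = 114.3276
CV = 114.3276 / 777.0000 = 0.14714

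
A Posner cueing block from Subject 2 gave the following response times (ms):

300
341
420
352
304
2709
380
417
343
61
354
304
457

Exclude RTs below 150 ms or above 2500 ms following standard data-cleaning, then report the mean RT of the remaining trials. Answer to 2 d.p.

361.09 ms

Excluded: 61, 2709
Retained (n=11): Σ = 3972
Mean = 3972/11 = 361.0909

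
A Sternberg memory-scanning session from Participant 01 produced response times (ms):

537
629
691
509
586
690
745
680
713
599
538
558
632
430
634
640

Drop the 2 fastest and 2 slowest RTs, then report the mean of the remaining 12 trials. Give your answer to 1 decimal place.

617.8 ms

Sorted: 430, 509, 537, 538, 558, 586, 599, 629, 632, 634, 640, 680, 690, 691, 713, 745
Drop lowest 2 (430, 509) and highest 2 (713, 745)
Remaining (n=12): Σ = 7414, mean = 7414/12 = 617.833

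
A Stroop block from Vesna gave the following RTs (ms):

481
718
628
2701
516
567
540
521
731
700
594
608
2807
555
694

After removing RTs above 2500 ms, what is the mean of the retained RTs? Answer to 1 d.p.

604.1 ms

Excluded: 2701, 2807
Retained (n=13): Σ = 7853
Mean = 7853/13 = 604.0769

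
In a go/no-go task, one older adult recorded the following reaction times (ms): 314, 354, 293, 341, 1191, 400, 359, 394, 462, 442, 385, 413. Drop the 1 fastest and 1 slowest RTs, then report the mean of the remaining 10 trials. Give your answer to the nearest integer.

386 ms

Sorted: 293, 314, 341, 354, 359, 385, 394, 400, 413, 442, 462, 1191
Drop lowest 1 (293) and highest 1 (1191)
Remaining (n=10): Σ = 3864, mean = 3864/10 = 386.400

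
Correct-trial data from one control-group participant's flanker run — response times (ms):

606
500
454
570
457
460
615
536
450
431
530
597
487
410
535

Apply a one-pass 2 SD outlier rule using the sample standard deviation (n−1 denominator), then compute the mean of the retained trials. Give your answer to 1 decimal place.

509.2 ms

n = 15, ΣRT = 7638, M = 509.200
Σ(x−M)² = 62016.40; s = √(62016.40/14) = 66.556
Cutoffs: 509.200 ± 2·66.556 → [376.1, 642.3]
No RTs fall outside the cutoffs; all 15 retained. Mean = 7638/15 = 509.200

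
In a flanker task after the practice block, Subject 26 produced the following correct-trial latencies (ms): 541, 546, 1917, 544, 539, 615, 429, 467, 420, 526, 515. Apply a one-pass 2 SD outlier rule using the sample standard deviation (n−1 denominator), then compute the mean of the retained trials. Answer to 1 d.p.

514.2 ms

n = 11, ΣRT = 7059, M = 641.727
Σ(x−M)² = 1820846.18; s = √(1820846.18/10) = 426.714
Cutoffs: 641.727 ± 2·426.714 → [-211.7, 1495.2]
Outside: 1917 → excluded.
Retained (n=10): Σ = 5142, mean = 5142/10 = 514.200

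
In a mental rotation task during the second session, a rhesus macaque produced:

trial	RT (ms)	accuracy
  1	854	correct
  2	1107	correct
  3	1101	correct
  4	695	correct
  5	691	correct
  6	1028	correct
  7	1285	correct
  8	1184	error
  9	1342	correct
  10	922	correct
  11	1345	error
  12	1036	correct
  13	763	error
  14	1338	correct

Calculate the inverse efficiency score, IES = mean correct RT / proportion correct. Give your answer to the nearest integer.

1319 ms

Correct trials (n=11): 854, 1107, 1101, 695, 691, 1028, 1285, 1342, 922, 1036, 1338
Mean correct RT = 11399/11 = 1036.2727 ms
Proportion correct = 11/14
IES = 1036.2727 / (11/14) = 1318.893 ms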